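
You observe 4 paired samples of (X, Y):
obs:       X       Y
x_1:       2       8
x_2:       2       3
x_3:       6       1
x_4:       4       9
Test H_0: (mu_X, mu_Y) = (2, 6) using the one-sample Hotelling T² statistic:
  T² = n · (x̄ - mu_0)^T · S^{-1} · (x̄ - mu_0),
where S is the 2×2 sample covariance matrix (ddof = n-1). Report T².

Step 1 — sample mean vector:
  mean(X) = (2 + 2 + 6 + 4) / 4 = 14/4 = 3.5
  mean(Y) = (8 + 3 + 1 + 9) / 4 = 21/4 = 5.25
  x̄ = (3.5, 5.25),  deviation x̄ - mu_0 = (3.5, 5.25) - (2, 6) = (1.5, -0.75).

Step 2 — sample covariance matrix, S[i,j] = (1/(n-1)) · Σ_k (x_{k,i} - mean_i) · (x_{k,j} - mean_j), divisor n-1 = 3:
  S[X,X] = ((-1.5)·(-1.5) + (-1.5)·(-1.5) + (2.5)·(2.5) + (0.5)·(0.5)) / 3 = 11/3 = 3.6667
  S[X,Y] = ((-1.5)·(2.75) + (-1.5)·(-2.25) + (2.5)·(-4.25) + (0.5)·(3.75)) / 3 = -9.5/3 = -3.1667
  S[Y,Y] = ((2.75)·(2.75) + (-2.25)·(-2.25) + (-4.25)·(-4.25) + (3.75)·(3.75)) / 3 = 44.75/3 = 14.9167
  S = [[3.6667, -3.1667],
 [-3.1667, 14.9167]].

Step 3 — invert S. det(S) = 3.6667·14.9167 - (-3.1667)² = 44.6667.
  S^{-1} = (1/det) · [[d, -b], [-b, a]] = [[0.334, 0.0709],
 [0.0709, 0.0821]].

Step 4 — quadratic form (x̄ - mu_0)^T · S^{-1} · (x̄ - mu_0):
  S^{-1} · (x̄ - mu_0) = (0.4478, 0.0448),
  (x̄ - mu_0)^T · [...] = (1.5)·(0.4478) + (-0.75)·(0.0448) = 0.6381.

Step 5 — scale by n: T² = 4 · 0.6381 = 2.5522.

T² ≈ 2.5522


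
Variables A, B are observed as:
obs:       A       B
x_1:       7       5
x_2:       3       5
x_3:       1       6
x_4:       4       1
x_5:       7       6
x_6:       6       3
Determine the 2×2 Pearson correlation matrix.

Step 1 — column means:
  mean(A) = (7 + 3 + 1 + 4 + 7 + 6) / 6 = 28/6 = 4.6667
  mean(B) = (5 + 5 + 6 + 1 + 6 + 3) / 6 = 26/6 = 4.3333

Step 2 — sample variances and covariances s[i,j] = (1/(n-1)) · Σ_k (x_{k,i} - mean_i) · (x_{k,j} - mean_j), with n-1 = 5:
  s[A,A] = ((2.3333)·(2.3333) + (-1.6667)·(-1.6667) + (-3.6667)·(-3.6667) + (-0.6667)·(-0.6667) + (2.3333)·(2.3333) + (1.3333)·(1.3333)) / 5 = 29.3333/5 = 5.8667
  s[A,B] = ((2.3333)·(0.6667) + (-1.6667)·(0.6667) + (-3.6667)·(1.6667) + (-0.6667)·(-3.3333) + (2.3333)·(1.6667) + (1.3333)·(-1.3333)) / 5 = -1.3333/5 = -0.2667
  s[B,B] = ((0.6667)·(0.6667) + (0.6667)·(0.6667) + (1.6667)·(1.6667) + (-3.3333)·(-3.3333) + (1.6667)·(1.6667) + (-1.3333)·(-1.3333)) / 5 = 19.3333/5 = 3.8667
  Sample standard deviations s_i = √(s[i,i]):
  s(A) = √(5.8667) = 2.4221
  s(B) = √(3.8667) = 1.9664

Step 3 — r_{ij} = s_{ij} / (s_i · s_j):
  r[A,A] = 1 (diagonal).
  r[A,B] = -0.2667 / (2.4221 · 1.9664) = -0.2667 / 4.7628 = -0.056
  r[B,B] = 1 (diagonal).

R is symmetric with unit diagonal. Assembling:

R = [[1, -0.056],
 [-0.056, 1]]


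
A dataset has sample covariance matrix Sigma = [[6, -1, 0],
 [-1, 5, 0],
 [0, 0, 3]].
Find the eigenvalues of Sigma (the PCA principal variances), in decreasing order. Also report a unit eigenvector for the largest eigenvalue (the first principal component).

Step 1 — characteristic polynomial p(λ) = det(λI - Sigma) = λ³ - tr·λ² + c_1·λ - det, where tr = trace, c_1 = sum of the principal 2×2 minors, det = det(Sigma):
  tr = 6 + 5 + 3 = 14,
  c_1 = (6·5 - (-1)²) + (6·3 - (0)²) + (5·3 - (0)²) = 29 + 18 + 15 = 62,
  det = 6·(5·3 - (0)²) - (-1)·((-1)·3 - (0)·(0)) + (0)·((-1)·(0) - 5·(0)) = 6·(15) - (-1)·(-3) + (0)·(0) = 87.
  So p(λ) = λ³ - 14λ² + 62λ - 87.
Step 2 — look for an integer root (rational root theorem: any rational root is an integer divisor of 87). Testing λ = 3:
  p(3) = 27 - 126 + 186 - 87 = 0  ✓
  Dividing out (λ - 3): p(λ) = (λ - 3)(λ² - 11λ + 29).
Step 3 — remaining eigenvalues from the quadratic λ² - 11λ + 29 = 0:
  Δ = 11² - 4·29 = 121 - 116 = 5,  λ = (11 ± √5)/2 = (11 ± 2.2361)/2 ≈ 6.618 or 4.382.
  Sorted: λ_1 = 6.618,  λ_2 = 4.382,  λ_3 = 3  (check: sum = 14 = tr ✓).

Step 4 — unit eigenvector for λ_1 ≈ 6.618: v spans the null space of (Sigma - λ_1 I), whose rows are
  r_1 = (-0.618, -1, 0),  r_2 = (-1, -1.618, 0),  r_3 = (0, 0, -3.618).
  v is orthogonal to every row, so take v ∝ r_1 × r_3 = ((-1)·(-3.618) - (0)·(0), (0)·(0) - (-0.618)·(-3.618), (-0.618)·(0) - (-1)·(0)) ≈ (3.618, -2.2361, 0).
  Let u = (3.618, -2.2361, 0).
  ||u|| = √((3.618)² + (-2.2361)² + (0)²) = √(18.0902) ≈ 4.2533,  v_1 = u/||u|| ≈ (0.8507, -0.5257, 0) (||v_1|| = 1).

λ_1 = 6.618,  λ_2 = 4.382,  λ_3 = 3;  v_1 ≈ (0.8507, -0.5257, 0)


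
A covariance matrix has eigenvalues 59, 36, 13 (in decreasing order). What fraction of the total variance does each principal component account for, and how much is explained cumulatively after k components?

Step 1 — total variance = trace(Sigma) = Σ λ_i = 59 + 36 + 13 = 108.

Step 2 — fraction explained by component i = λ_i / Σ λ:
  PC1: 59/108 = 0.5463
  PC2: 36/108 = 0.3333
  PC3: 13/108 = 0.1204

Step 3 — cumulative fraction after k components = (λ_1 + ... + λ_k) / Σ λ:
  k = 1: 59/108 = 0.5463
  k = 2: (59 + 36)/108 = 95/108 = 0.8796
  k = 3: (59 + 36 + 13)/108 = 108/108 = 1

Summary (fraction, with percent):

explained: PC1 0.5463 (54.63%), PC2 0.3333 (33.33%), PC3 0.1204 (12.04%);  cumulative: 0.5463, 0.8796, 1


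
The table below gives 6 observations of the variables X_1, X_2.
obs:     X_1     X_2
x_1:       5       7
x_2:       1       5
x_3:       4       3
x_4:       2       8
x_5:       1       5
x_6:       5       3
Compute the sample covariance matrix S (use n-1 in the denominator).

Step 1 — column means:
  mean(X_1) = (5 + 1 + 4 + 2 + 1 + 5) / 6 = 18/6 = 3
  mean(X_2) = (7 + 5 + 3 + 8 + 5 + 3) / 6 = 31/6 = 5.1667

Step 2 — sample covariance S[i,j] = (1/(n-1)) · Σ_k (x_{k,i} - mean_i) · (x_{k,j} - mean_j), with n-1 = 5.
  S[X_1,X_1] = ((2)·(2) + (-2)·(-2) + (1)·(1) + (-1)·(-1) + (-2)·(-2) + (2)·(2)) / 5 = 18/5 = 3.6
  S[X_1,X_2] = ((2)·(1.8333) + (-2)·(-0.1667) + (1)·(-2.1667) + (-1)·(2.8333) + (-2)·(-0.1667) + (2)·(-2.1667)) / 5 = -5/5 = -1
  S[X_2,X_2] = ((1.8333)·(1.8333) + (-0.1667)·(-0.1667) + (-2.1667)·(-2.1667) + (2.8333)·(2.8333) + (-0.1667)·(-0.1667) + (-2.1667)·(-2.1667)) / 5 = 20.8333/5 = 4.1667

S is symmetric (S[j,i] = S[i,j]). Assembling:

S = [[3.6, -1],
 [-1, 4.1667]]


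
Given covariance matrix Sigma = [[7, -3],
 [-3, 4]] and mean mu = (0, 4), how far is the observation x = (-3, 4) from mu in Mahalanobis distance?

Step 1 — centre the observation: (x - mu) = (-3, 0).

Step 2 — invert Sigma. det(Sigma) = 7·4 - (-3)² = 19.
  Sigma^{-1} = (1/det) · [[d, -b], [-b, a]] = [[0.2105, 0.1579],
 [0.1579, 0.3684]].

Step 3 — form the quadratic (x - mu)^T · Sigma^{-1} · (x - mu):
  Sigma^{-1} · (x - mu) = (-0.6316, -0.4737).
  (x - mu)^T · [Sigma^{-1} · (x - mu)] = (-3)·(-0.6316) + (0)·(-0.4737) = 1.8947.

Step 4 — take square root: d = √(1.8947) ≈ 1.3765.

d(x, mu) = √(1.8947) ≈ 1.3765


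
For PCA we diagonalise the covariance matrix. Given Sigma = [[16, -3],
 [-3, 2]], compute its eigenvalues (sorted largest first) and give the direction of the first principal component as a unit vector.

Step 1 — characteristic polynomial of 2×2 Sigma:
  det(Sigma - λI) = λ² - trace · λ + det = 0.
  trace = 16 + 2 = 18, det = 16·2 - (-3)² = 23.
Step 2 — discriminant:
  Δ = trace² - 4·det = 324 - 92 = 232.
Step 3 — eigenvalues:
  λ = (trace ± √Δ)/2 = (18 ± 15.2315)/2,
  λ_1 = 16.6158,  λ_2 = 1.3842.

Step 4 — unit eigenvector for λ_1: solve (Sigma - λ_1 I)v = 0. First row:
  (16 - 16.6158)·v_x + (-3)·v_y = 0, i.e. (-0.6158)·v_x + (-3)·v_y = 0,
  so v ∝ (b, λ_1 - a) = (-3, 0.6158); multiply by -1 so the first entry is positive: u = (3, -0.6158).
  ||u|| = √((3)² + (-0.6158)²) = √(9.3792) ≈ 3.0625,
  v_1 = u/||u|| ≈ (0.9796, -0.2011) (||v_1|| = 1).

λ_1 = 16.6158,  λ_2 = 1.3842;  v_1 ≈ (0.9796, -0.2011)


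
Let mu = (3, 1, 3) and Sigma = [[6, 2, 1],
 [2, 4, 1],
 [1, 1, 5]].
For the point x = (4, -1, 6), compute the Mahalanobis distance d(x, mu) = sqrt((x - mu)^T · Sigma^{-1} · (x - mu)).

Step 1 — centre the observation: (x - mu) = (1, -2, 3).

Step 2 — invert Sigma (cofactor / det for 3×3, or solve directly):
  Sigma^{-1} = [[0.2021, -0.0957, -0.0213],
 [-0.0957, 0.3085, -0.0426],
 [-0.0213, -0.0426, 0.2128]].

Step 3 — form the quadratic (x - mu)^T · Sigma^{-1} · (x - mu):
  Sigma^{-1} · (x - mu) = (0.3298, -0.8404, 0.7021).
  (x - mu)^T · [Sigma^{-1} · (x - mu)] = (1)·(0.3298) + (-2)·(-0.8404) + (3)·(0.7021) = 4.117.

Step 4 — take square root: d = √(4.117) ≈ 2.029.

d(x, mu) = √(4.117) ≈ 2.029


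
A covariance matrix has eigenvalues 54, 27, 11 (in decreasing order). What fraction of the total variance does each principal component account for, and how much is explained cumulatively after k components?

Step 1 — total variance = trace(Sigma) = Σ λ_i = 54 + 27 + 11 = 92.

Step 2 — fraction explained by component i = λ_i / Σ λ:
  PC1: 54/92 = 0.587
  PC2: 27/92 = 0.2935
  PC3: 11/92 = 0.1196

Step 3 — cumulative fraction after k components = (λ_1 + ... + λ_k) / Σ λ:
  k = 1: 54/92 = 0.587
  k = 2: (54 + 27)/92 = 81/92 = 0.8804
  k = 3: (54 + 27 + 11)/92 = 92/92 = 1

Summary (fraction, with percent):

explained: PC1 0.587 (58.7%), PC2 0.2935 (29.35%), PC3 0.1196 (11.96%);  cumulative: 0.587, 0.8804, 1


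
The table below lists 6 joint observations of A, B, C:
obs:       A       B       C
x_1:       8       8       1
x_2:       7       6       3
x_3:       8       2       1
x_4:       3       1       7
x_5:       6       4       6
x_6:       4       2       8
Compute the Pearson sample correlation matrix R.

Step 1 — column means:
  mean(A) = (8 + 7 + 8 + 3 + 6 + 4) / 6 = 36/6 = 6
  mean(B) = (8 + 6 + 2 + 1 + 4 + 2) / 6 = 23/6 = 3.8333
  mean(C) = (1 + 3 + 1 + 7 + 6 + 8) / 6 = 26/6 = 4.3333

Step 2 — sample variances and covariances s[i,j] = (1/(n-1)) · Σ_k (x_{k,i} - mean_i) · (x_{k,j} - mean_j), with n-1 = 5:
  s[A,A] = ((2)·(2) + (1)·(1) + (2)·(2) + (-3)·(-3) + (0)·(0) + (-2)·(-2)) / 5 = 22/5 = 4.4
  s[A,B] = ((2)·(4.1667) + (1)·(2.1667) + (2)·(-1.8333) + (-3)·(-2.8333) + (0)·(0.1667) + (-2)·(-1.8333)) / 5 = 19/5 = 3.8
  s[A,C] = ((2)·(-3.3333) + (1)·(-1.3333) + (2)·(-3.3333) + (-3)·(2.6667) + (0)·(1.6667) + (-2)·(3.6667)) / 5 = -30/5 = -6
  s[B,B] = ((4.1667)·(4.1667) + (2.1667)·(2.1667) + (-1.8333)·(-1.8333) + (-2.8333)·(-2.8333) + (0.1667)·(0.1667) + (-1.8333)·(-1.8333)) / 5 = 36.8333/5 = 7.3667
  s[B,C] = ((4.1667)·(-3.3333) + (2.1667)·(-1.3333) + (-1.8333)·(-3.3333) + (-2.8333)·(2.6667) + (0.1667)·(1.6667) + (-1.8333)·(3.6667)) / 5 = -24.6667/5 = -4.9333
  s[C,C] = ((-3.3333)·(-3.3333) + (-1.3333)·(-1.3333) + (-3.3333)·(-3.3333) + (2.6667)·(2.6667) + (1.6667)·(1.6667) + (3.6667)·(3.6667)) / 5 = 47.3333/5 = 9.4667
  Sample standard deviations s_i = √(s[i,i]):
  s(A) = √(4.4) = 2.0976
  s(B) = √(7.3667) = 2.7142
  s(C) = √(9.4667) = 3.0768

Step 3 — r_{ij} = s_{ij} / (s_i · s_j):
  r[A,A] = 1 (diagonal).
  r[A,B] = 3.8 / (2.0976 · 2.7142) = 3.8 / 5.6933 = 0.6675
  r[A,C] = -6 / (2.0976 · 3.0768) = -6 / 6.4539 = -0.9297
  r[B,B] = 1 (diagonal).
  r[B,C] = -4.9333 / (2.7142 · 3.0768) = -4.9333 / 8.3509 = -0.5908
  r[C,C] = 1 (diagonal).

R is symmetric with unit diagonal. Assembling:

R = [[1, 0.6675, -0.9297],
 [0.6675, 1, -0.5908],
 [-0.9297, -0.5908, 1]]


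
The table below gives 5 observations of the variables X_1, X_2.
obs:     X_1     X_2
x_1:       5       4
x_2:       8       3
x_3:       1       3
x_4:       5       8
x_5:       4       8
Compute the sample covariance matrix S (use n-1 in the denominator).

Step 1 — column means:
  mean(X_1) = (5 + 8 + 1 + 5 + 4) / 5 = 23/5 = 4.6
  mean(X_2) = (4 + 3 + 3 + 8 + 8) / 5 = 26/5 = 5.2

Step 2 — sample covariance S[i,j] = (1/(n-1)) · Σ_k (x_{k,i} - mean_i) · (x_{k,j} - mean_j), with n-1 = 4.
  S[X_1,X_1] = ((0.4)·(0.4) + (3.4)·(3.4) + (-3.6)·(-3.6) + (0.4)·(0.4) + (-0.6)·(-0.6)) / 4 = 25.2/4 = 6.3
  S[X_1,X_2] = ((0.4)·(-1.2) + (3.4)·(-2.2) + (-3.6)·(-2.2) + (0.4)·(2.8) + (-0.6)·(2.8)) / 4 = -0.6/4 = -0.15
  S[X_2,X_2] = ((-1.2)·(-1.2) + (-2.2)·(-2.2) + (-2.2)·(-2.2) + (2.8)·(2.8) + (2.8)·(2.8)) / 4 = 26.8/4 = 6.7

S is symmetric (S[j,i] = S[i,j]). Assembling:

S = [[6.3, -0.15],
 [-0.15, 6.7]]


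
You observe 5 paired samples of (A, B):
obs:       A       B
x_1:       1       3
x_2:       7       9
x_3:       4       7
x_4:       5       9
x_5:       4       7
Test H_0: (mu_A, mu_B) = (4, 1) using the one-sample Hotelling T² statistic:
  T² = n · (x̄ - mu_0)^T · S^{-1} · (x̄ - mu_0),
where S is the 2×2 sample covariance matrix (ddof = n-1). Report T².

Step 1 — sample mean vector:
  mean(A) = (1 + 7 + 4 + 5 + 4) / 5 = 21/5 = 4.2
  mean(B) = (3 + 9 + 7 + 9 + 7) / 5 = 35/5 = 7
  x̄ = (4.2, 7),  deviation x̄ - mu_0 = (4.2, 7) - (4, 1) = (0.2, 6).

Step 2 — sample covariance matrix, S[i,j] = (1/(n-1)) · Σ_k (x_{k,i} - mean_i) · (x_{k,j} - mean_j), divisor n-1 = 4:
  S[A,A] = ((-3.2)·(-3.2) + (2.8)·(2.8) + (-0.2)·(-0.2) + (0.8)·(0.8) + (-0.2)·(-0.2)) / 4 = 18.8/4 = 4.7
  S[A,B] = ((-3.2)·(-4) + (2.8)·(2) + (-0.2)·(0) + (0.8)·(2) + (-0.2)·(0)) / 4 = 20/4 = 5
  S[B,B] = ((-4)·(-4) + (2)·(2) + (0)·(0) + (2)·(2) + (0)·(0)) / 4 = 24/4 = 6
  S = [[4.7, 5],
 [5, 6]].

Step 3 — invert S. det(S) = 4.7·6 - (5)² = 3.2.
  S^{-1} = (1/det) · [[d, -b], [-b, a]] = [[1.875, -1.5625],
 [-1.5625, 1.4687]].

Step 4 — quadratic form (x̄ - mu_0)^T · S^{-1} · (x̄ - mu_0):
  S^{-1} · (x̄ - mu_0) = (-9, 8.5),
  (x̄ - mu_0)^T · [...] = (0.2)·(-9) + (6)·(8.5) = 49.2.

Step 5 — scale by n: T² = 5 · 49.2 = 246.

T² ≈ 246


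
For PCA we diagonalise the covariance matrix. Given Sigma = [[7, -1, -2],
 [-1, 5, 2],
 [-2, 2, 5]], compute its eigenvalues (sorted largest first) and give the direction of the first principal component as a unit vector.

Step 1 — characteristic polynomial p(λ) = det(λI - Sigma) = λ³ - tr·λ² + c_1·λ - det, where tr = trace, c_1 = sum of the principal 2×2 minors, det = det(Sigma):
  tr = 7 + 5 + 5 = 17,
  c_1 = (7·5 - (-1)²) + (7·5 - (-2)²) + (5·5 - (2)²) = 34 + 31 + 21 = 86,
  det = 7·(5·5 - (2)²) - (-1)·((-1)·5 - (2)·(-2)) + (-2)·((-1)·(2) - 5·(-2)) = 7·(21) - (-1)·(-1) + (-2)·(8) = 130.
  So p(λ) = λ³ - 17λ² + 86λ - 130.
Step 2 — look for an integer root (rational root theorem: any rational root is an integer divisor of 130). Testing λ = 5:
  p(5) = 125 - 425 + 430 - 130 = 0  ✓
  Dividing out (λ - 5): p(λ) = (λ - 5)(λ² - 12λ + 26).
Step 3 — remaining eigenvalues from the quadratic λ² - 12λ + 26 = 0:
  Δ = 12² - 4·26 = 144 - 104 = 40,  λ = (12 ± √40)/2 = (12 ± 6.3246)/2 ≈ 9.1623 or 2.8377.
  Sorted: λ_1 = 9.1623,  λ_2 = 5,  λ_3 = 2.8377  (check: sum = 17 = tr ✓).

Step 4 — unit eigenvector for λ_1 ≈ 9.1623: v spans the null space of (Sigma - λ_1 I), whose rows are
  r_1 = (-2.1623, -1, -2),  r_2 = (-1, -4.1623, 2),  r_3 = (-2, 2, -4.1623).
  v is orthogonal to every row, so take v ∝ r_1 × r_2 = ((-1)·(2) - (-2)·(-4.1623), (-2)·(-1) - (-2.1623)·(2), (-2.1623)·(-4.1623) - (-1)·(-1)) ≈ (-10.3246, 6.3246, 8).
  Rescale (multiply by -1 so the first nonzero entry is positive): u = (10.3246, -6.3246, -8).
  ||u|| = √((10.3246)² + (-6.3246)² + (-8)²) = √(210.5964) ≈ 14.5119,  v_1 = u/||u|| ≈ (0.7115, -0.4358, -0.5513) (||v_1|| = 1).

λ_1 = 9.1623,  λ_2 = 5,  λ_3 = 2.8377;  v_1 ≈ (0.7115, -0.4358, -0.5513)


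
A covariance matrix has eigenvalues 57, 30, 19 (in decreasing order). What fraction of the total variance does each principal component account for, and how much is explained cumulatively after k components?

Step 1 — total variance = trace(Sigma) = Σ λ_i = 57 + 30 + 19 = 106.

Step 2 — fraction explained by component i = λ_i / Σ λ:
  PC1: 57/106 = 0.5377
  PC2: 30/106 = 0.283
  PC3: 19/106 = 0.1792

Step 3 — cumulative fraction after k components = (λ_1 + ... + λ_k) / Σ λ:
  k = 1: 57/106 = 0.5377
  k = 2: (57 + 30)/106 = 87/106 = 0.8208
  k = 3: (57 + 30 + 19)/106 = 106/106 = 1

Summary (fraction, with percent):

explained: PC1 0.5377 (53.77%), PC2 0.283 (28.3%), PC3 0.1792 (17.92%);  cumulative: 0.5377, 0.8208, 1


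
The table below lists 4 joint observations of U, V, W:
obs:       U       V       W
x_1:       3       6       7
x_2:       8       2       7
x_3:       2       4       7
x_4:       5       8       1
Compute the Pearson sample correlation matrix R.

Step 1 — column means:
  mean(U) = (3 + 8 + 2 + 5) / 4 = 18/4 = 4.5
  mean(V) = (6 + 2 + 4 + 8) / 4 = 20/4 = 5
  mean(W) = (7 + 7 + 7 + 1) / 4 = 22/4 = 5.5

Step 2 — sample variances and covariances s[i,j] = (1/(n-1)) · Σ_k (x_{k,i} - mean_i) · (x_{k,j} - mean_j), with n-1 = 3:
  s[U,U] = ((-1.5)·(-1.5) + (3.5)·(3.5) + (-2.5)·(-2.5) + (0.5)·(0.5)) / 3 = 21/3 = 7
  s[U,V] = ((-1.5)·(1) + (3.5)·(-3) + (-2.5)·(-1) + (0.5)·(3)) / 3 = -8/3 = -2.6667
  s[U,W] = ((-1.5)·(1.5) + (3.5)·(1.5) + (-2.5)·(1.5) + (0.5)·(-4.5)) / 3 = -3/3 = -1
  s[V,V] = ((1)·(1) + (-3)·(-3) + (-1)·(-1) + (3)·(3)) / 3 = 20/3 = 6.6667
  s[V,W] = ((1)·(1.5) + (-3)·(1.5) + (-1)·(1.5) + (3)·(-4.5)) / 3 = -18/3 = -6
  s[W,W] = ((1.5)·(1.5) + (1.5)·(1.5) + (1.5)·(1.5) + (-4.5)·(-4.5)) / 3 = 27/3 = 9
  Sample standard deviations s_i = √(s[i,i]):
  s(U) = √(7) = 2.6458
  s(V) = √(6.6667) = 2.582
  s(W) = √(9) = 3

Step 3 — r_{ij} = s_{ij} / (s_i · s_j):
  r[U,U] = 1 (diagonal).
  r[U,V] = -2.6667 / (2.6458 · 2.582) = -2.6667 / 6.8313 = -0.3904
  r[U,W] = -1 / (2.6458 · 3) = -1 / 7.9373 = -0.126
  r[V,V] = 1 (diagonal).
  r[V,W] = -6 / (2.582 · 3) = -6 / 7.746 = -0.7746
  r[W,W] = 1 (diagonal).

R is symmetric with unit diagonal. Assembling:

R = [[1, -0.3904, -0.126],
 [-0.3904, 1, -0.7746],
 [-0.126, -0.7746, 1]]


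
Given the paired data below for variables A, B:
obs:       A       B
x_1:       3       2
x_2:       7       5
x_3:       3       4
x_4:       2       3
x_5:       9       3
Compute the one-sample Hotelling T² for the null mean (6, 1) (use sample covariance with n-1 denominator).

Step 1 — sample mean vector:
  mean(A) = (3 + 7 + 3 + 2 + 9) / 5 = 24/5 = 4.8
  mean(B) = (2 + 5 + 4 + 3 + 3) / 5 = 17/5 = 3.4
  x̄ = (4.8, 3.4),  deviation x̄ - mu_0 = (4.8, 3.4) - (6, 1) = (-1.2, 2.4).

Step 2 — sample covariance matrix, S[i,j] = (1/(n-1)) · Σ_k (x_{k,i} - mean_i) · (x_{k,j} - mean_j), divisor n-1 = 4:
  S[A,A] = ((-1.8)·(-1.8) + (2.2)·(2.2) + (-1.8)·(-1.8) + (-2.8)·(-2.8) + (4.2)·(4.2)) / 4 = 36.8/4 = 9.2
  S[A,B] = ((-1.8)·(-1.4) + (2.2)·(1.6) + (-1.8)·(0.6) + (-2.8)·(-0.4) + (4.2)·(-0.4)) / 4 = 4.4/4 = 1.1
  S[B,B] = ((-1.4)·(-1.4) + (1.6)·(1.6) + (0.6)·(0.6) + (-0.4)·(-0.4) + (-0.4)·(-0.4)) / 4 = 5.2/4 = 1.3
  S = [[9.2, 1.1],
 [1.1, 1.3]].

Step 3 — invert S. det(S) = 9.2·1.3 - (1.1)² = 10.75.
  S^{-1} = (1/det) · [[d, -b], [-b, a]] = [[0.1209, -0.1023],
 [-0.1023, 0.8558]].

Step 4 — quadratic form (x̄ - mu_0)^T · S^{-1} · (x̄ - mu_0):
  S^{-1} · (x̄ - mu_0) = (-0.3907, 2.1767),
  (x̄ - mu_0)^T · [...] = (-1.2)·(-0.3907) + (2.4)·(2.1767) = 5.693.

Step 5 — scale by n: T² = 5 · 5.693 = 28.4651.

T² ≈ 28.4651


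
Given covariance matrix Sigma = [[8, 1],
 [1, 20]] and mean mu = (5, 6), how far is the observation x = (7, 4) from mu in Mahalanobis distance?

Step 1 — centre the observation: (x - mu) = (2, -2).

Step 2 — invert Sigma. det(Sigma) = 8·20 - (1)² = 159.
  Sigma^{-1} = (1/det) · [[d, -b], [-b, a]] = [[0.1258, -0.0063],
 [-0.0063, 0.0503]].

Step 3 — form the quadratic (x - mu)^T · Sigma^{-1} · (x - mu):
  Sigma^{-1} · (x - mu) = (0.2642, -0.1132).
  (x - mu)^T · [Sigma^{-1} · (x - mu)] = (2)·(0.2642) + (-2)·(-0.1132) = 0.7547.

Step 4 — take square root: d = √(0.7547) ≈ 0.8687.

d(x, mu) = √(0.7547) ≈ 0.8687


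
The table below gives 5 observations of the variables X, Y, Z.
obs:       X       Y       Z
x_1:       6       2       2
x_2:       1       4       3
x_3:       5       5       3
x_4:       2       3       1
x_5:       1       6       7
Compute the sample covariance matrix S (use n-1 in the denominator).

Step 1 — column means:
  mean(X) = (6 + 1 + 5 + 2 + 1) / 5 = 15/5 = 3
  mean(Y) = (2 + 4 + 5 + 3 + 6) / 5 = 20/5 = 4
  mean(Z) = (2 + 3 + 3 + 1 + 7) / 5 = 16/5 = 3.2

Step 2 — sample covariance S[i,j] = (1/(n-1)) · Σ_k (x_{k,i} - mean_i) · (x_{k,j} - mean_j), with n-1 = 4.
  S[X,X] = ((3)·(3) + (-2)·(-2) + (2)·(2) + (-1)·(-1) + (-2)·(-2)) / 4 = 22/4 = 5.5
  S[X,Y] = ((3)·(-2) + (-2)·(0) + (2)·(1) + (-1)·(-1) + (-2)·(2)) / 4 = -7/4 = -1.75
  S[X,Z] = ((3)·(-1.2) + (-2)·(-0.2) + (2)·(-0.2) + (-1)·(-2.2) + (-2)·(3.8)) / 4 = -9/4 = -2.25
  S[Y,Y] = ((-2)·(-2) + (0)·(0) + (1)·(1) + (-1)·(-1) + (2)·(2)) / 4 = 10/4 = 2.5
  S[Y,Z] = ((-2)·(-1.2) + (0)·(-0.2) + (1)·(-0.2) + (-1)·(-2.2) + (2)·(3.8)) / 4 = 12/4 = 3
  S[Z,Z] = ((-1.2)·(-1.2) + (-0.2)·(-0.2) + (-0.2)·(-0.2) + (-2.2)·(-2.2) + (3.8)·(3.8)) / 4 = 20.8/4 = 5.2

S is symmetric (S[j,i] = S[i,j]). Assembling:

S = [[5.5, -1.75, -2.25],
 [-1.75, 2.5, 3],
 [-2.25, 3, 5.2]]


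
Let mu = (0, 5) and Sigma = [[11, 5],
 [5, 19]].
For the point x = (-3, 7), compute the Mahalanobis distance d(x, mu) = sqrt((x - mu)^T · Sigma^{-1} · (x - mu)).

Step 1 — centre the observation: (x - mu) = (-3, 2).

Step 2 — invert Sigma. det(Sigma) = 11·19 - (5)² = 184.
  Sigma^{-1} = (1/det) · [[d, -b], [-b, a]] = [[0.1033, -0.0272],
 [-0.0272, 0.0598]].

Step 3 — form the quadratic (x - mu)^T · Sigma^{-1} · (x - mu):
  Sigma^{-1} · (x - mu) = (-0.3641, 0.2011).
  (x - mu)^T · [Sigma^{-1} · (x - mu)] = (-3)·(-0.3641) + (2)·(0.2011) = 1.4946.

Step 4 — take square root: d = √(1.4946) ≈ 1.2225.

d(x, mu) = √(1.4946) ≈ 1.2225


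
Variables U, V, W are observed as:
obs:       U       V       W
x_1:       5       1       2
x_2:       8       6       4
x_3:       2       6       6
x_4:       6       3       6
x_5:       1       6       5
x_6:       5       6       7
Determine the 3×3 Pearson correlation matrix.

Step 1 — column means:
  mean(U) = (5 + 8 + 2 + 6 + 1 + 5) / 6 = 27/6 = 4.5
  mean(V) = (1 + 6 + 6 + 3 + 6 + 6) / 6 = 28/6 = 4.6667
  mean(W) = (2 + 4 + 6 + 6 + 5 + 7) / 6 = 30/6 = 5

Step 2 — sample variances and covariances s[i,j] = (1/(n-1)) · Σ_k (x_{k,i} - mean_i) · (x_{k,j} - mean_j), with n-1 = 5:
  s[U,U] = ((0.5)·(0.5) + (3.5)·(3.5) + (-2.5)·(-2.5) + (1.5)·(1.5) + (-3.5)·(-3.5) + (0.5)·(0.5)) / 5 = 33.5/5 = 6.7
  s[U,V] = ((0.5)·(-3.6667) + (3.5)·(1.3333) + (-2.5)·(1.3333) + (1.5)·(-1.6667) + (-3.5)·(1.3333) + (0.5)·(1.3333)) / 5 = -7/5 = -1.4
  s[U,W] = ((0.5)·(-3) + (3.5)·(-1) + (-2.5)·(1) + (1.5)·(1) + (-3.5)·(0) + (0.5)·(2)) / 5 = -5/5 = -1
  s[V,V] = ((-3.6667)·(-3.6667) + (1.3333)·(1.3333) + (1.3333)·(1.3333) + (-1.6667)·(-1.6667) + (1.3333)·(1.3333) + (1.3333)·(1.3333)) / 5 = 23.3333/5 = 4.6667
  s[V,W] = ((-3.6667)·(-3) + (1.3333)·(-1) + (1.3333)·(1) + (-1.6667)·(1) + (1.3333)·(0) + (1.3333)·(2)) / 5 = 12/5 = 2.4
  s[W,W] = ((-3)·(-3) + (-1)·(-1) + (1)·(1) + (1)·(1) + (0)·(0) + (2)·(2)) / 5 = 16/5 = 3.2
  Sample standard deviations s_i = √(s[i,i]):
  s(U) = √(6.7) = 2.5884
  s(V) = √(4.6667) = 2.1602
  s(W) = √(3.2) = 1.7889

Step 3 — r_{ij} = s_{ij} / (s_i · s_j):
  r[U,U] = 1 (diagonal).
  r[U,V] = -1.4 / (2.5884 · 2.1602) = -1.4 / 5.5917 = -0.2504
  r[U,W] = -1 / (2.5884 · 1.7889) = -1 / 4.6303 = -0.216
  r[V,V] = 1 (diagonal).
  r[V,W] = 2.4 / (2.1602 · 1.7889) = 2.4 / 3.8644 = 0.6211
  r[W,W] = 1 (diagonal).

R is symmetric with unit diagonal. Assembling:

R = [[1, -0.2504, -0.216],
 [-0.2504, 1, 0.6211],
 [-0.216, 0.6211, 1]]


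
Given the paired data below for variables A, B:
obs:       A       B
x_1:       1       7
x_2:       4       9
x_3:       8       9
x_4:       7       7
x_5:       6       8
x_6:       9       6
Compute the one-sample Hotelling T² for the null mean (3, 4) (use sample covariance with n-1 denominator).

Step 1 — sample mean vector:
  mean(A) = (1 + 4 + 8 + 7 + 6 + 9) / 6 = 35/6 = 5.8333
  mean(B) = (7 + 9 + 9 + 7 + 8 + 6) / 6 = 46/6 = 7.6667
  x̄ = (5.8333, 7.6667),  deviation x̄ - mu_0 = (5.8333, 7.6667) - (3, 4) = (2.8333, 3.6667).

Step 2 — sample covariance matrix, S[i,j] = (1/(n-1)) · Σ_k (x_{k,i} - mean_i) · (x_{k,j} - mean_j), divisor n-1 = 5:
  S[A,A] = ((-4.8333)·(-4.8333) + (-1.8333)·(-1.8333) + (2.1667)·(2.1667) + (1.1667)·(1.1667) + (0.1667)·(0.1667) + (3.1667)·(3.1667)) / 5 = 42.8333/5 = 8.5667
  S[A,B] = ((-4.8333)·(-0.6667) + (-1.8333)·(1.3333) + (2.1667)·(1.3333) + (1.1667)·(-0.6667) + (0.1667)·(0.3333) + (3.1667)·(-1.6667)) / 5 = -2.3333/5 = -0.4667
  S[B,B] = ((-0.6667)·(-0.6667) + (1.3333)·(1.3333) + (1.3333)·(1.3333) + (-0.6667)·(-0.6667) + (0.3333)·(0.3333) + (-1.6667)·(-1.6667)) / 5 = 7.3333/5 = 1.4667
  S = [[8.5667, -0.4667],
 [-0.4667, 1.4667]].

Step 3 — invert S. det(S) = 8.5667·1.4667 - (-0.4667)² = 12.3467.
  S^{-1} = (1/det) · [[d, -b], [-b, a]] = [[0.1188, 0.0378],
 [0.0378, 0.6938]].

Step 4 — quadratic form (x̄ - mu_0)^T · S^{-1} · (x̄ - mu_0):
  S^{-1} · (x̄ - mu_0) = (0.4752, 2.6512),
  (x̄ - mu_0)^T · [...] = (2.8333)·(0.4752) + (3.6667)·(2.6512) = 11.0673.

Step 5 — scale by n: T² = 6 · 11.0673 = 66.4039.

T² ≈ 66.4039


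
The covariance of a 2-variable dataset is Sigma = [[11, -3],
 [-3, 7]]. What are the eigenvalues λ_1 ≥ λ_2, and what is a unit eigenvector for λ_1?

Step 1 — characteristic polynomial of 2×2 Sigma:
  det(Sigma - λI) = λ² - trace · λ + det = 0.
  trace = 11 + 7 = 18, det = 11·7 - (-3)² = 68.
Step 2 — discriminant:
  Δ = trace² - 4·det = 324 - 272 = 52.
Step 3 — eigenvalues:
  λ = (trace ± √Δ)/2 = (18 ± 7.2111)/2,
  λ_1 = 12.6056,  λ_2 = 5.3944.

Step 4 — unit eigenvector for λ_1: solve (Sigma - λ_1 I)v = 0. First row:
  (11 - 12.6056)·v_x + (-3)·v_y = 0, i.e. (-1.6056)·v_x + (-3)·v_y = 0,
  so v ∝ (b, λ_1 - a) = (-3, 1.6056); multiply by -1 so the first entry is positive: u = (3, -1.6056).
  ||u|| = √((3)² + (-1.6056)²) = √(11.5778) ≈ 3.4026,
  v_1 = u/||u|| ≈ (0.8817, -0.4719) (||v_1|| = 1).

λ_1 = 12.6056,  λ_2 = 5.3944;  v_1 ≈ (0.8817, -0.4719)


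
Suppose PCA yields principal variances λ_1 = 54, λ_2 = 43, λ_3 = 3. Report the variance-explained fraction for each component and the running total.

Step 1 — total variance = trace(Sigma) = Σ λ_i = 54 + 43 + 3 = 100.

Step 2 — fraction explained by component i = λ_i / Σ λ:
  PC1: 54/100 = 0.54
  PC2: 43/100 = 0.43
  PC3: 3/100 = 0.03

Step 3 — cumulative fraction after k components = (λ_1 + ... + λ_k) / Σ λ:
  k = 1: 54/100 = 0.54
  k = 2: (54 + 43)/100 = 97/100 = 0.97
  k = 3: (54 + 43 + 3)/100 = 100/100 = 1

Summary (fraction, with percent):

explained: PC1 0.54 (54%), PC2 0.43 (43%), PC3 0.03 (3%);  cumulative: 0.54, 0.97, 1


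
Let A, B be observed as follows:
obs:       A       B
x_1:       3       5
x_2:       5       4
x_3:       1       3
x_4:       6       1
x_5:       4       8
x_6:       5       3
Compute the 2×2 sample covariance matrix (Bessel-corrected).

Step 1 — column means:
  mean(A) = (3 + 5 + 1 + 6 + 4 + 5) / 6 = 24/6 = 4
  mean(B) = (5 + 4 + 3 + 1 + 8 + 3) / 6 = 24/6 = 4

Step 2 — sample covariance S[i,j] = (1/(n-1)) · Σ_k (x_{k,i} - mean_i) · (x_{k,j} - mean_j), with n-1 = 5.
  S[A,A] = ((-1)·(-1) + (1)·(1) + (-3)·(-3) + (2)·(2) + (0)·(0) + (1)·(1)) / 5 = 16/5 = 3.2
  S[A,B] = ((-1)·(1) + (1)·(0) + (-3)·(-1) + (2)·(-3) + (0)·(4) + (1)·(-1)) / 5 = -5/5 = -1
  S[B,B] = ((1)·(1) + (0)·(0) + (-1)·(-1) + (-3)·(-3) + (4)·(4) + (-1)·(-1)) / 5 = 28/5 = 5.6

S is symmetric (S[j,i] = S[i,j]). Assembling:

S = [[3.2, -1],
 [-1, 5.6]]


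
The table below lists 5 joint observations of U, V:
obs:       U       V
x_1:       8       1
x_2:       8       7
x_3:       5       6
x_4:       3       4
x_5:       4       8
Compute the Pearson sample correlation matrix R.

Step 1 — column means:
  mean(U) = (8 + 8 + 5 + 3 + 4) / 5 = 28/5 = 5.6
  mean(V) = (1 + 7 + 6 + 4 + 8) / 5 = 26/5 = 5.2

Step 2 — sample variances and covariances s[i,j] = (1/(n-1)) · Σ_k (x_{k,i} - mean_i) · (x_{k,j} - mean_j), with n-1 = 4:
  s[U,U] = ((2.4)·(2.4) + (2.4)·(2.4) + (-0.6)·(-0.6) + (-2.6)·(-2.6) + (-1.6)·(-1.6)) / 4 = 21.2/4 = 5.3
  s[U,V] = ((2.4)·(-4.2) + (2.4)·(1.8) + (-0.6)·(0.8) + (-2.6)·(-1.2) + (-1.6)·(2.8)) / 4 = -7.6/4 = -1.9
  s[V,V] = ((-4.2)·(-4.2) + (1.8)·(1.8) + (0.8)·(0.8) + (-1.2)·(-1.2) + (2.8)·(2.8)) / 4 = 30.8/4 = 7.7
  Sample standard deviations s_i = √(s[i,i]):
  s(U) = √(5.3) = 2.3022
  s(V) = √(7.7) = 2.7749

Step 3 — r_{ij} = s_{ij} / (s_i · s_j):
  r[U,U] = 1 (diagonal).
  r[U,V] = -1.9 / (2.3022 · 2.7749) = -1.9 / 6.3883 = -0.2974
  r[V,V] = 1 (diagonal).

R is symmetric with unit diagonal. Assembling:

R = [[1, -0.2974],
 [-0.2974, 1]]


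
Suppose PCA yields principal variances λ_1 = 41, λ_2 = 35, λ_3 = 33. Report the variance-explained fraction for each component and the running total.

Step 1 — total variance = trace(Sigma) = Σ λ_i = 41 + 35 + 33 = 109.

Step 2 — fraction explained by component i = λ_i / Σ λ:
  PC1: 41/109 = 0.3761
  PC2: 35/109 = 0.3211
  PC3: 33/109 = 0.3028

Step 3 — cumulative fraction after k components = (λ_1 + ... + λ_k) / Σ λ:
  k = 1: 41/109 = 0.3761
  k = 2: (41 + 35)/109 = 76/109 = 0.6972
  k = 3: (41 + 35 + 33)/109 = 109/109 = 1

Summary (fraction, with percent):

explained: PC1 0.3761 (37.61%), PC2 0.3211 (32.11%), PC3 0.3028 (30.28%);  cumulative: 0.3761, 0.6972, 1


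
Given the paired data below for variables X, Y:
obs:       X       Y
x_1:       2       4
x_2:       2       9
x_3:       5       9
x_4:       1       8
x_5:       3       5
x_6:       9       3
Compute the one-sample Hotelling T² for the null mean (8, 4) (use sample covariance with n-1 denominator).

Step 1 — sample mean vector:
  mean(X) = (2 + 2 + 5 + 1 + 3 + 9) / 6 = 22/6 = 3.6667
  mean(Y) = (4 + 9 + 9 + 8 + 5 + 3) / 6 = 38/6 = 6.3333
  x̄ = (3.6667, 6.3333),  deviation x̄ - mu_0 = (3.6667, 6.3333) - (8, 4) = (-4.3333, 2.3333).

Step 2 — sample covariance matrix, S[i,j] = (1/(n-1)) · Σ_k (x_{k,i} - mean_i) · (x_{k,j} - mean_j), divisor n-1 = 5:
  S[X,X] = ((-1.6667)·(-1.6667) + (-1.6667)·(-1.6667) + (1.3333)·(1.3333) + (-2.6667)·(-2.6667) + (-0.6667)·(-0.6667) + (5.3333)·(5.3333)) / 5 = 43.3333/5 = 8.6667
  S[X,Y] = ((-1.6667)·(-2.3333) + (-1.6667)·(2.6667) + (1.3333)·(2.6667) + (-2.6667)·(1.6667) + (-0.6667)·(-1.3333) + (5.3333)·(-3.3333)) / 5 = -18.3333/5 = -3.6667
  S[Y,Y] = ((-2.3333)·(-2.3333) + (2.6667)·(2.6667) + (2.6667)·(2.6667) + (1.6667)·(1.6667) + (-1.3333)·(-1.3333) + (-3.3333)·(-3.3333)) / 5 = 35.3333/5 = 7.0667
  S = [[8.6667, -3.6667],
 [-3.6667, 7.0667]].

Step 3 — invert S. det(S) = 8.6667·7.0667 - (-3.6667)² = 47.8.
  S^{-1} = (1/det) · [[d, -b], [-b, a]] = [[0.1478, 0.0767],
 [0.0767, 0.1813]].

Step 4 — quadratic form (x̄ - mu_0)^T · S^{-1} · (x̄ - mu_0):
  S^{-1} · (x̄ - mu_0) = (-0.4616, 0.0907),
  (x̄ - mu_0)^T · [...] = (-4.3333)·(-0.4616) + (2.3333)·(0.0907) = 2.212.

Step 5 — scale by n: T² = 6 · 2.212 = 13.272.

T² ≈ 13.272


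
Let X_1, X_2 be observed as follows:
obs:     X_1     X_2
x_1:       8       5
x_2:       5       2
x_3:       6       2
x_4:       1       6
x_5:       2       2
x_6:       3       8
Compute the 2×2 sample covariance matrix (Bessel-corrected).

Step 1 — column means:
  mean(X_1) = (8 + 5 + 6 + 1 + 2 + 3) / 6 = 25/6 = 4.1667
  mean(X_2) = (5 + 2 + 2 + 6 + 2 + 8) / 6 = 25/6 = 4.1667

Step 2 — sample covariance S[i,j] = (1/(n-1)) · Σ_k (x_{k,i} - mean_i) · (x_{k,j} - mean_j), with n-1 = 5.
  S[X_1,X_1] = ((3.8333)·(3.8333) + (0.8333)·(0.8333) + (1.8333)·(1.8333) + (-3.1667)·(-3.1667) + (-2.1667)·(-2.1667) + (-1.1667)·(-1.1667)) / 5 = 34.8333/5 = 6.9667
  S[X_1,X_2] = ((3.8333)·(0.8333) + (0.8333)·(-2.1667) + (1.8333)·(-2.1667) + (-3.1667)·(1.8333) + (-2.1667)·(-2.1667) + (-1.1667)·(3.8333)) / 5 = -8.1667/5 = -1.6333
  S[X_2,X_2] = ((0.8333)·(0.8333) + (-2.1667)·(-2.1667) + (-2.1667)·(-2.1667) + (1.8333)·(1.8333) + (-2.1667)·(-2.1667) + (3.8333)·(3.8333)) / 5 = 32.8333/5 = 6.5667

S is symmetric (S[j,i] = S[i,j]). Assembling:

S = [[6.9667, -1.6333],
 [-1.6333, 6.5667]]


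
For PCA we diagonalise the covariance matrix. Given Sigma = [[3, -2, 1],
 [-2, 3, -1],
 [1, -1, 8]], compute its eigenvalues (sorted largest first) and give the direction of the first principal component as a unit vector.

Step 1 — characteristic polynomial p(λ) = det(λI - Sigma) = λ³ - tr·λ² + c_1·λ - det, where tr = trace, c_1 = sum of the principal 2×2 minors, det = det(Sigma):
  tr = 3 + 3 + 8 = 14,
  c_1 = (3·3 - (-2)²) + (3·8 - (1)²) + (3·8 - (-1)²) = 5 + 23 + 23 = 51,
  det = 3·(3·8 - (-1)²) - (-2)·((-2)·8 - (-1)·(1)) + (1)·((-2)·(-1) - 3·(1)) = 3·(23) - (-2)·(-15) + (1)·(-1) = 38.
  So p(λ) = λ³ - 14λ² + 51λ - 38.
Step 2 — look for an integer root (rational root theorem: any rational root is an integer divisor of 38). Testing λ = 1:
  p(1) = 1 - 14 + 51 - 38 = 0  ✓
  Dividing out (λ - 1): p(λ) = (λ - 1)(λ² - 13λ + 38).
Step 3 — remaining eigenvalues from the quadratic λ² - 13λ + 38 = 0:
  Δ = 13² - 4·38 = 169 - 152 = 17,  λ = (13 ± √17)/2 = (13 ± 4.1231)/2 ≈ 8.5616 or 4.4384.
  Sorted: λ_1 = 8.5616,  λ_2 = 4.4384,  λ_3 = 1  (check: sum = 14 = tr ✓).

Step 4 — unit eigenvector for λ_1 ≈ 8.5616: v spans the null space of (Sigma - λ_1 I), whose rows are
  r_1 = (-5.5616, -2, 1),  r_2 = (-2, -5.5616, -1),  r_3 = (1, -1, -0.5616).
  v is orthogonal to every row, so take v ∝ r_1 × r_2 = ((-2)·(-1) - (1)·(-5.5616), (1)·(-2) - (-5.5616)·(-1), (-5.5616)·(-5.5616) - (-2)·(-2)) ≈ (7.5616, -7.5616, 26.9309).
  Let u = (7.5616, -7.5616, 26.9309).
  ||u|| = √((7.5616)² + (-7.5616)² + (26.9309)²) = √(839.6259) ≈ 28.9763,  v_1 = u/||u|| ≈ (0.261, -0.261, 0.9294) (||v_1|| = 1).

λ_1 = 8.5616,  λ_2 = 4.4384,  λ_3 = 1;  v_1 ≈ (0.261, -0.261, 0.9294)


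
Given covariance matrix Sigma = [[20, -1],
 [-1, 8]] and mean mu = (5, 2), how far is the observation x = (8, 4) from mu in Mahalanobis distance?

Step 1 — centre the observation: (x - mu) = (3, 2).

Step 2 — invert Sigma. det(Sigma) = 20·8 - (-1)² = 159.
  Sigma^{-1} = (1/det) · [[d, -b], [-b, a]] = [[0.0503, 0.0063],
 [0.0063, 0.1258]].

Step 3 — form the quadratic (x - mu)^T · Sigma^{-1} · (x - mu):
  Sigma^{-1} · (x - mu) = (0.1635, 0.2704).
  (x - mu)^T · [Sigma^{-1} · (x - mu)] = (3)·(0.1635) + (2)·(0.2704) = 1.0314.

Step 4 — take square root: d = √(1.0314) ≈ 1.0156.

d(x, mu) = √(1.0314) ≈ 1.0156


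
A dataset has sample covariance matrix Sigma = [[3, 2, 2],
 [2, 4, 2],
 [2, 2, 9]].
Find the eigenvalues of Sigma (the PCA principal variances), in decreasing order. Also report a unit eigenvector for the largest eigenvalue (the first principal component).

Step 1 — characteristic polynomial p(λ) = det(λI - Sigma) = λ³ - tr·λ² + c_1·λ - det, where tr = trace, c_1 = sum of the principal 2×2 minors, det = det(Sigma):
  tr = 3 + 4 + 9 = 16,
  c_1 = (3·4 - (2)²) + (3·9 - (2)²) + (4·9 - (2)²) = 8 + 23 + 32 = 63,
  det = 3·(4·9 - (2)²) - (2)·((2)·9 - (2)·(2)) + (2)·((2)·(2) - 4·(2)) = 3·(32) - (2)·(14) + (2)·(-4) = 60.
  So p(λ) = λ³ - 16λ² + 63λ - 60.
Step 2 — look for an integer root (rational root theorem: any rational root is an integer divisor of 60). Testing λ = 4:
  p(4) = 64 - 256 + 252 - 60 = 0  ✓
  Dividing out (λ - 4): p(λ) = (λ - 4)(λ² - 12λ + 15).
Step 3 — remaining eigenvalues from the quadratic λ² - 12λ + 15 = 0:
  Δ = 12² - 4·15 = 144 - 60 = 84,  λ = (12 ± √84)/2 = (12 ± 9.1652)/2 ≈ 10.5826 or 1.4174.
  Sorted: λ_1 = 10.5826,  λ_2 = 4,  λ_3 = 1.4174  (check: sum = 16 = tr ✓).

Step 4 — unit eigenvector for λ_1 ≈ 10.5826: v spans the null space of (Sigma - λ_1 I), whose rows are
  r_1 = (-7.5826, 2, 2),  r_2 = (2, -6.5826, 2),  r_3 = (2, 2, -1.5826).
  v is orthogonal to every row, so take v ∝ r_1 × r_2 = ((2)·(2) - (2)·(-6.5826), (2)·(2) - (-7.5826)·(2), (-7.5826)·(-6.5826) - (2)·(2)) ≈ (17.1652, 19.1652, 45.9129).
  Let u = (17.1652, 19.1652, 45.9129).
  ||u|| = √((17.1652)² + (19.1652)² + (45.9129)²) = √(2769.9379) ≈ 52.6302,  v_1 = u/||u|| ≈ (0.3261, 0.3641, 0.8724) (||v_1|| = 1).

λ_1 = 10.5826,  λ_2 = 4,  λ_3 = 1.4174;  v_1 ≈ (0.3261, 0.3641, 0.8724)


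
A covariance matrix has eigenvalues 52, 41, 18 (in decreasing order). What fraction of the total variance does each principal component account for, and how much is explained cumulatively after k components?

Step 1 — total variance = trace(Sigma) = Σ λ_i = 52 + 41 + 18 = 111.

Step 2 — fraction explained by component i = λ_i / Σ λ:
  PC1: 52/111 = 0.4685
  PC2: 41/111 = 0.3694
  PC3: 18/111 = 0.1622

Step 3 — cumulative fraction after k components = (λ_1 + ... + λ_k) / Σ λ:
  k = 1: 52/111 = 0.4685
  k = 2: (52 + 41)/111 = 93/111 = 0.8378
  k = 3: (52 + 41 + 18)/111 = 111/111 = 1

Summary (fraction, with percent):

explained: PC1 0.4685 (46.85%), PC2 0.3694 (36.94%), PC3 0.1622 (16.22%);  cumulative: 0.4685, 0.8378, 1


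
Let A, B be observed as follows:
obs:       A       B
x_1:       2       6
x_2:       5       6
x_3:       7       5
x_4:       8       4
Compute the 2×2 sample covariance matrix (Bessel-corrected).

Step 1 — column means:
  mean(A) = (2 + 5 + 7 + 8) / 4 = 22/4 = 5.5
  mean(B) = (6 + 6 + 5 + 4) / 4 = 21/4 = 5.25

Step 2 — sample covariance S[i,j] = (1/(n-1)) · Σ_k (x_{k,i} - mean_i) · (x_{k,j} - mean_j), with n-1 = 3.
  S[A,A] = ((-3.5)·(-3.5) + (-0.5)·(-0.5) + (1.5)·(1.5) + (2.5)·(2.5)) / 3 = 21/3 = 7
  S[A,B] = ((-3.5)·(0.75) + (-0.5)·(0.75) + (1.5)·(-0.25) + (2.5)·(-1.25)) / 3 = -6.5/3 = -2.1667
  S[B,B] = ((0.75)·(0.75) + (0.75)·(0.75) + (-0.25)·(-0.25) + (-1.25)·(-1.25)) / 3 = 2.75/3 = 0.9167

S is symmetric (S[j,i] = S[i,j]). Assembling:

S = [[7, -2.1667],
 [-2.1667, 0.9167]]


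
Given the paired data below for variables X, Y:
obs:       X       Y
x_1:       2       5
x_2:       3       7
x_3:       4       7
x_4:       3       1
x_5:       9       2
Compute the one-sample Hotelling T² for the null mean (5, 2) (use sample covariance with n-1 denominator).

Step 1 — sample mean vector:
  mean(X) = (2 + 3 + 4 + 3 + 9) / 5 = 21/5 = 4.2
  mean(Y) = (5 + 7 + 7 + 1 + 2) / 5 = 22/5 = 4.4
  x̄ = (4.2, 4.4),  deviation x̄ - mu_0 = (4.2, 4.4) - (5, 2) = (-0.8, 2.4).

Step 2 — sample covariance matrix, S[i,j] = (1/(n-1)) · Σ_k (x_{k,i} - mean_i) · (x_{k,j} - mean_j), divisor n-1 = 4:
  S[X,X] = ((-2.2)·(-2.2) + (-1.2)·(-1.2) + (-0.2)·(-0.2) + (-1.2)·(-1.2) + (4.8)·(4.8)) / 4 = 30.8/4 = 7.7
  S[X,Y] = ((-2.2)·(0.6) + (-1.2)·(2.6) + (-0.2)·(2.6) + (-1.2)·(-3.4) + (4.8)·(-2.4)) / 4 = -12.4/4 = -3.1
  S[Y,Y] = ((0.6)·(0.6) + (2.6)·(2.6) + (2.6)·(2.6) + (-3.4)·(-3.4) + (-2.4)·(-2.4)) / 4 = 31.2/4 = 7.8
  S = [[7.7, -3.1],
 [-3.1, 7.8]].

Step 3 — invert S. det(S) = 7.7·7.8 - (-3.1)² = 50.45.
  S^{-1} = (1/det) · [[d, -b], [-b, a]] = [[0.1546, 0.0614],
 [0.0614, 0.1526]].

Step 4 — quadratic form (x̄ - mu_0)^T · S^{-1} · (x̄ - mu_0):
  S^{-1} · (x̄ - mu_0) = (0.0238, 0.3171),
  (x̄ - mu_0)^T · [...] = (-0.8)·(0.0238) + (2.4)·(0.3171) = 0.7421.

Step 5 — scale by n: T² = 5 · 0.7421 = 3.7106.

T² ≈ 3.7106


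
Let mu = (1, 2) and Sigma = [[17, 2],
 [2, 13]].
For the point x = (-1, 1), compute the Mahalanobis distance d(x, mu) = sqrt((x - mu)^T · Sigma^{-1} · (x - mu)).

Step 1 — centre the observation: (x - mu) = (-2, -1).

Step 2 — invert Sigma. det(Sigma) = 17·13 - (2)² = 217.
  Sigma^{-1} = (1/det) · [[d, -b], [-b, a]] = [[0.0599, -0.0092],
 [-0.0092, 0.0783]].

Step 3 — form the quadratic (x - mu)^T · Sigma^{-1} · (x - mu):
  Sigma^{-1} · (x - mu) = (-0.1106, -0.0599).
  (x - mu)^T · [Sigma^{-1} · (x - mu)] = (-2)·(-0.1106) + (-1)·(-0.0599) = 0.2811.

Step 4 — take square root: d = √(0.2811) ≈ 0.5302.

d(x, mu) = √(0.2811) ≈ 0.5302


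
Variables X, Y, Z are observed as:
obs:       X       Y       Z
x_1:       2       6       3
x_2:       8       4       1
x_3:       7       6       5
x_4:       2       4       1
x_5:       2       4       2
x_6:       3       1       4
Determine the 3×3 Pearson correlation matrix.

Step 1 — column means:
  mean(X) = (2 + 8 + 7 + 2 + 2 + 3) / 6 = 24/6 = 4
  mean(Y) = (6 + 4 + 6 + 4 + 4 + 1) / 6 = 25/6 = 4.1667
  mean(Z) = (3 + 1 + 5 + 1 + 2 + 4) / 6 = 16/6 = 2.6667

Step 2 — sample variances and covariances s[i,j] = (1/(n-1)) · Σ_k (x_{k,i} - mean_i) · (x_{k,j} - mean_j), with n-1 = 5:
  s[X,X] = ((-2)·(-2) + (4)·(4) + (3)·(3) + (-2)·(-2) + (-2)·(-2) + (-1)·(-1)) / 5 = 38/5 = 7.6
  s[X,Y] = ((-2)·(1.8333) + (4)·(-0.1667) + (3)·(1.8333) + (-2)·(-0.1667) + (-2)·(-0.1667) + (-1)·(-3.1667)) / 5 = 5/5 = 1
  s[X,Z] = ((-2)·(0.3333) + (4)·(-1.6667) + (3)·(2.3333) + (-2)·(-1.6667) + (-2)·(-0.6667) + (-1)·(1.3333)) / 5 = 3/5 = 0.6
  s[Y,Y] = ((1.8333)·(1.8333) + (-0.1667)·(-0.1667) + (1.8333)·(1.8333) + (-0.1667)·(-0.1667) + (-0.1667)·(-0.1667) + (-3.1667)·(-3.1667)) / 5 = 16.8333/5 = 3.3667
  s[Y,Z] = ((1.8333)·(0.3333) + (-0.1667)·(-1.6667) + (1.8333)·(2.3333) + (-0.1667)·(-1.6667) + (-0.1667)·(-0.6667) + (-3.1667)·(1.3333)) / 5 = 1.3333/5 = 0.2667
  s[Z,Z] = ((0.3333)·(0.3333) + (-1.6667)·(-1.6667) + (2.3333)·(2.3333) + (-1.6667)·(-1.6667) + (-0.6667)·(-0.6667) + (1.3333)·(1.3333)) / 5 = 13.3333/5 = 2.6667
  Sample standard deviations s_i = √(s[i,i]):
  s(X) = √(7.6) = 2.7568
  s(Y) = √(3.3667) = 1.8348
  s(Z) = √(2.6667) = 1.633

Step 3 — r_{ij} = s_{ij} / (s_i · s_j):
  r[X,X] = 1 (diagonal).
  r[X,Y] = 1 / (2.7568 · 1.8348) = 1 / 5.0583 = 0.1977
  r[X,Z] = 0.6 / (2.7568 · 1.633) = 0.6 / 4.5019 = 0.1333
  r[Y,Y] = 1 (diagonal).
  r[Y,Z] = 0.2667 / (1.8348 · 1.633) = 0.2667 / 2.9963 = 0.089
  r[Z,Z] = 1 (diagonal).

R is symmetric with unit diagonal. Assembling:

R = [[1, 0.1977, 0.1333],
 [0.1977, 1, 0.089],
 [0.1333, 0.089, 1]]
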